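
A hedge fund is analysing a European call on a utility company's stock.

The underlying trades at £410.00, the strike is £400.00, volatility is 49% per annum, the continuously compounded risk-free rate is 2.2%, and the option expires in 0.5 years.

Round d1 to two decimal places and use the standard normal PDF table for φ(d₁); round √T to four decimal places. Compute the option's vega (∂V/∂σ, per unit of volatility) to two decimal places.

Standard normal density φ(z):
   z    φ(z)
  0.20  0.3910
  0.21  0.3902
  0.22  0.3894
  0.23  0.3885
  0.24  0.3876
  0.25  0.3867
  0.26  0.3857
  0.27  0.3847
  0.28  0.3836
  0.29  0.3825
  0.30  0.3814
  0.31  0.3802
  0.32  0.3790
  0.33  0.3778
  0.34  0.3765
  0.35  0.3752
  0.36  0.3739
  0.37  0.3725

111.21

T = 0.5;  σ√T = 0.3465
ln(S/K) + (r + σ²/2)T = ln(410/400) + (0.022 + 0.49²/2)·0.5 = 0.0247 + 0.0710 = 0.0957
d₁ = 0.0957 / 0.3465 = 0.2763 ≈ 0.28
√T = √0.5 = 0.7071
φ(d₁) = φ(0.28) = 0.3836
vega = S·φ(d₁)·√T = 410·0.3836·0.7071 = 111.2099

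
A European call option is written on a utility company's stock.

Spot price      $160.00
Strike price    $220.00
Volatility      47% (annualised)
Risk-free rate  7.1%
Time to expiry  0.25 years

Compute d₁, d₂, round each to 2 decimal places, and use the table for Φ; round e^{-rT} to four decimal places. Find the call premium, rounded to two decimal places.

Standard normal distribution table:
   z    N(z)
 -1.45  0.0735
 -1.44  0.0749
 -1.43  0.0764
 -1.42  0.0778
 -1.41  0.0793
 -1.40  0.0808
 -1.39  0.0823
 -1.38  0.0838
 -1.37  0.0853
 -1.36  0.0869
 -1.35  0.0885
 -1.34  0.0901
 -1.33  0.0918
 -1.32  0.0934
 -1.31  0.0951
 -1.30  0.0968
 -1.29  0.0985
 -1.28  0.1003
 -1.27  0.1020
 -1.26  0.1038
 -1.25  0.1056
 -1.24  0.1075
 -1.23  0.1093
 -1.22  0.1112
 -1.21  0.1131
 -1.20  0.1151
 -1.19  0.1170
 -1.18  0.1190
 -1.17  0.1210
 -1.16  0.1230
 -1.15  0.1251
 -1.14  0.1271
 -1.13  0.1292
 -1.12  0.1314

σ√T = 0.47 × 0.5000 = 0.2350
d₁ = [ln(160/220) + (0.071 + ½·0.47²)·0.25] / (σ√T) = (-0.3185 + 0.0454) / 0.2350 = -1.1621 ⇒ -1.16
d₂ = -1.1621 − 0.2350 = -1.3971 ⇒ -1.40
exp(−rT) = exp(−0.071·0.25) = 0.9824
N(d₁) = N(-1.16) = 0.1230;  N(d₂) = N(-1.40) = 0.0808
C = 160·0.1230 − 220·0.9824·0.0808 = 19.6800 − 17.4631 = 2.2169

$2.22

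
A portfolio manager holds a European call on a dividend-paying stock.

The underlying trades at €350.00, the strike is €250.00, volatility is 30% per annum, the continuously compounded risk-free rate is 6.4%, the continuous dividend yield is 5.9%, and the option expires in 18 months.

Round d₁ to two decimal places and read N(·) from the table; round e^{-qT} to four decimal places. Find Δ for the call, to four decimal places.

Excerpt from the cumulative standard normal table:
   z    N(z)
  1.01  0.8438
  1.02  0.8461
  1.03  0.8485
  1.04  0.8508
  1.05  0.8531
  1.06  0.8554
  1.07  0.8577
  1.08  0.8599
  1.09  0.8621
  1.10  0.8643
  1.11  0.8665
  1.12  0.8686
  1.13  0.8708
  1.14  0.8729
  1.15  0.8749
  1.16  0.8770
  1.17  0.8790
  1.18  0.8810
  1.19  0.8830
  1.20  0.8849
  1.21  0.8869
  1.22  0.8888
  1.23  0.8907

0.7950

σ√T = 0.3 × 1.2247 = 0.3674
d₁ = [ln(350/250) + (0.064 − 0.059 + 0.3²/2)·1.5] / 0.3674 = [0.3365 + 0.0750] / 0.3674 = 1.1199 → 1.12
N(d₁) = N(1.12) = 0.8686
Δ_call = exp(−qT)·N(d₁) = 0.9153·0.8686 = 0.7950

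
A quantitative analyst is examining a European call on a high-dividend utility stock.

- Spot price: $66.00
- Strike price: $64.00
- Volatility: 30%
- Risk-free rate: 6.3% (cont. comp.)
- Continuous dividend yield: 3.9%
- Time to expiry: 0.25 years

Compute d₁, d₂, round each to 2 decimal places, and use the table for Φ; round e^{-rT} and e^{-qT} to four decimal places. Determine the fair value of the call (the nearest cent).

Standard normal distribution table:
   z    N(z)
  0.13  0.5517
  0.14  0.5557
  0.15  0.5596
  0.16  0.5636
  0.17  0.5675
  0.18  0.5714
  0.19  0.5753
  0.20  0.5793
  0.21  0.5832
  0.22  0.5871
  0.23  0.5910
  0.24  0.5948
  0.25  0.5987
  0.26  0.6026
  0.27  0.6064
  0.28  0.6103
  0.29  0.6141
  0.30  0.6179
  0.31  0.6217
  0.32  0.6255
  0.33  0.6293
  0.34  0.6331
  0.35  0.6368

$5.13

T = 0.25;  σ√T = 0.1500
ln(S/K) + (r − q + σ²/2)T = ln(66/64) + (0.063 − 0.039 + 0.3²/2)·0.25 = 0.0308 + 0.0173 = 0.0480
d₁ = 0.0480 / 0.1500 = 0.3201 which rounds to 0.32
d₂ = d₁ − σ√T = 0.3201 − 0.1500 = 0.1701 which rounds to 0.17
exp(−qT) = exp(−0.039·0.25) = 0.9903;  exp(−rT) = exp(−0.063·0.25) = 0.9844
N(d₁) = N(0.32) = 0.6255;  N(d₂) = N(0.17) = 0.5675
C = 66·0.9903·0.6255 − 64·0.9844·0.5675 = 40.8826 − 35.7534 = 5.1291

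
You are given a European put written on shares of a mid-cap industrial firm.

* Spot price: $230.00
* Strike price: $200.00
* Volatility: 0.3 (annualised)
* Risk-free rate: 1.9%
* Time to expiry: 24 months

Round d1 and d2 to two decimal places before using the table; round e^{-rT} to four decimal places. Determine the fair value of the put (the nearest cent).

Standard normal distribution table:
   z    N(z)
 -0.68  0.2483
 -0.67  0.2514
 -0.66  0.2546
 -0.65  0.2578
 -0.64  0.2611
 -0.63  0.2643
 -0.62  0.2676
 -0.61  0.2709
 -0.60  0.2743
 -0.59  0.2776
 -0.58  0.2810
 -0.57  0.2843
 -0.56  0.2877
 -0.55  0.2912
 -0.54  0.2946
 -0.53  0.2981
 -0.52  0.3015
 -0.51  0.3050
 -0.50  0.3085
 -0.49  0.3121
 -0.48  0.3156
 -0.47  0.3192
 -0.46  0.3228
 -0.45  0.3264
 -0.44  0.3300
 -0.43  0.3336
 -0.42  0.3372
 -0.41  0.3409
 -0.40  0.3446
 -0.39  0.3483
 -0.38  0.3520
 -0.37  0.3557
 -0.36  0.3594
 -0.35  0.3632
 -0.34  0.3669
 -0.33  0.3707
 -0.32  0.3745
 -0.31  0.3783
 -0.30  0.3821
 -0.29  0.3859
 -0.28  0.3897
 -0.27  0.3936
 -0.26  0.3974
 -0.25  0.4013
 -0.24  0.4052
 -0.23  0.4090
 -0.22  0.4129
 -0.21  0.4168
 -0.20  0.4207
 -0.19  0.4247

σ√T = 0.3 × 1.4142 = 0.4243
ln(S/K) + (r + σ²/2)T = ln(230/200) + (0.019 + 0.3²/2)·2 = 0.1398 + 0.1280 = 0.2678
d₁ = 0.2678 / 0.4243 = 0.6311 → 0.63
d₂ = d₁ − σ√T = 0.6311 − 0.4243 = 0.2069 → 0.21
e^(−rT) = e^(−0.019·2) = 0.9627
N(−d₂) = N(-0.21) = 0.4168;  N(−d₁) = N(-0.63) = 0.2643
P = 200·0.9627·0.4168 − 230·0.2643 = 80.2507 − 60.7890 = 19.4617

$19.46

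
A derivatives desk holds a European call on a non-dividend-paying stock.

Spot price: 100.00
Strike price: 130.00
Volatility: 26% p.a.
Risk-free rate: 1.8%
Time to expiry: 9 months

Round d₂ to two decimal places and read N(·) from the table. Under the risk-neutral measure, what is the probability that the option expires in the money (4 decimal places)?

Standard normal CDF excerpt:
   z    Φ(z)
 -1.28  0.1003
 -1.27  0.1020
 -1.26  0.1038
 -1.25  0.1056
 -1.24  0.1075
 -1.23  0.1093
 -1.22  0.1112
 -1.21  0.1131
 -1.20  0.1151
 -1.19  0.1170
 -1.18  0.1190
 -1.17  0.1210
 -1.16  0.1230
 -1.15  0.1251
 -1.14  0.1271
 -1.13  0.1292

σ√T = 0.26 × 0.8660 = 0.2252
ln(S/K) + (r + σ²/2)T = ln(100/130) + (0.018 + 0.26²/2)·0.75 = -0.2624 + 0.0388 = -0.2235
d₁ = -0.2235 / 0.2252 = -0.9927 → -0.99
d₂ = d₁ − σ√T = -0.9927 − 0.2252 = -1.2178 → -1.22
Pr(exercise) under Q = N(d₂) = 0.1112

0.1112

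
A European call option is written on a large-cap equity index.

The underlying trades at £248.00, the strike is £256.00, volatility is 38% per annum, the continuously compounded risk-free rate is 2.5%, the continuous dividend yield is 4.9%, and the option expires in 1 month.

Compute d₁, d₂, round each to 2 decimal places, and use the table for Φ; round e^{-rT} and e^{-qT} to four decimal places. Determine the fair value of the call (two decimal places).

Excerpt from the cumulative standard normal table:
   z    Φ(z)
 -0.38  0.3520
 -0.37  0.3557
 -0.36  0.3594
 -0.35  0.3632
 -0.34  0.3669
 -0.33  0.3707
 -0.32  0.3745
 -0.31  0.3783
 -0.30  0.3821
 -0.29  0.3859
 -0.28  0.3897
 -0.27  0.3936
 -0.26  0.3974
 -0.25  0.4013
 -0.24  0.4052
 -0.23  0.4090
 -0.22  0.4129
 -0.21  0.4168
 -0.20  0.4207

σ√T = 0.38·√0.08333 = 0.1097
d₁ = [ln(248/256) + (0.025 − 0.049 + 0.38²/2)·0.08333] / 0.1097 = [-0.0317 + 0.0040] / 0.1097 = -0.2528 ⇒ -0.25
d₂ = d₁ − σ√T = -0.2528 − 0.1097 = -0.3625 ⇒ -0.36
exp(−qT) = exp(−0.049·0.08333) = 0.9959;  exp(−rT) = exp(−0.025·0.08333) = 0.9979
N(d₁) = N(-0.25) = 0.4013;  N(d₂) = N(-0.36) = 0.3594
C = 248·0.9959·0.4013 − 256·0.9979·0.3594 = 99.1144 − 91.8132 = 7.3012

£7.30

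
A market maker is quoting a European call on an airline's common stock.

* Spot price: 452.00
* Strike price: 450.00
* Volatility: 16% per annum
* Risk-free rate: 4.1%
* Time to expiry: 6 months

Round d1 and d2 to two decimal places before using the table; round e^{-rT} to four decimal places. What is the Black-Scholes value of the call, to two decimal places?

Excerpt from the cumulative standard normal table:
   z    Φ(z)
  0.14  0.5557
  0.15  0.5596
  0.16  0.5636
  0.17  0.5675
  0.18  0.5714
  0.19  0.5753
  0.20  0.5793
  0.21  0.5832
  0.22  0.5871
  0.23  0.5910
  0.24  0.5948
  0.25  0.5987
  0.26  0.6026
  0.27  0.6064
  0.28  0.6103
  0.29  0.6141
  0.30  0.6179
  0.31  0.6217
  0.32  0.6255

T = 0.5;  σ√T = 0.1131
d₁ = [ln(452/450) + (0.041 + 0.16²/2)·0.5] / 0.1131 = [0.0044 + 0.0269] / 0.1131 = 0.2770 ≈ 0.28
d₂ = d₁ − σ√T = 0.2770 − 0.1131 = 0.1638 ≈ 0.16
e^(−rT) = e^(−0.041·0.5) = 0.9797
N(d₁) = N(0.28) = 0.6103;  N(d₂) = N(0.16) = 0.5636
C = 452·0.6103 − 450·0.9797·0.5636 = 275.8556 − 248.4715 = 27.3841

27.38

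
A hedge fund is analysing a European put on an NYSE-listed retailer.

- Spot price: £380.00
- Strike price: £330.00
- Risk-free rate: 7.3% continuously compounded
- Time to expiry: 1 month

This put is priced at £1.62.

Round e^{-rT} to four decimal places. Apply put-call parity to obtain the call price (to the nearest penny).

exp(−rT) = exp(−0.073·0.08333) = 0.9939
Put-call parity: C − P = S − K·e^(−rT) = 380 − 330·0.9939 = 380 − 327.9870 = 52.0130
C = P + (C − P) = 1.62 + (52.0130) = 53.6330

£53.63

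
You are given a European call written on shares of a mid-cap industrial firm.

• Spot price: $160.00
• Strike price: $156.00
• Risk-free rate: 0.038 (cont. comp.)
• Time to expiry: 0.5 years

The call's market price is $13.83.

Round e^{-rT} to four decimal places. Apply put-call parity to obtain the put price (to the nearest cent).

exp(−rT) = exp(−0.038·0.5) = 0.9812
Put-call parity: C − P = S − K·e^(−rT) = 160 − 156·0.9812 = 160 − 153.0672 = 6.9328
P = C − (C − P) = 13.83 − (6.9328) = 6.8972

$6.90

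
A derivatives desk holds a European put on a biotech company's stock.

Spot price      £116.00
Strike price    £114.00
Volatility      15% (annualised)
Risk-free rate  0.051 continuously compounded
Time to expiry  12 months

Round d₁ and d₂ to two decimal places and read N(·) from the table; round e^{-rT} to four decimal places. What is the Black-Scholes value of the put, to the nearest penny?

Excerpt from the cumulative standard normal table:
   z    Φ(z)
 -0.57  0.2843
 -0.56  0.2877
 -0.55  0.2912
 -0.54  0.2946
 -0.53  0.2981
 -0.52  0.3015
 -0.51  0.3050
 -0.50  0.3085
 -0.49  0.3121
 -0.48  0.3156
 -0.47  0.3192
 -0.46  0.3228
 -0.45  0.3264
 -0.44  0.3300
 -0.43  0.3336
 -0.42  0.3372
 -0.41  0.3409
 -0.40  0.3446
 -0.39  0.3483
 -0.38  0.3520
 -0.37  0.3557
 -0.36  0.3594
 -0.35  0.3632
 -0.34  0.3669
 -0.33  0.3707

σ√T = 0.15·√1 = 0.1500
ln(S/K) + (r + σ²/2)T = ln(116/114) + (0.051 + 0.15²/2)·1 = 0.0174 + 0.0622 = 0.0796
d₁ = 0.0796 / 0.1500 = 0.5309 ⇒ 0.53
d₂ = d₁ − σ√T = 0.5309 − 0.1500 = 0.3809 ⇒ 0.38
exp(−rT) = exp(−0.051·1) = 0.9503
N(−d₂) = N(-0.38) = 0.3520;  N(−d₁) = N(-0.53) = 0.2981
P = 114·0.9503·0.3520 − 116·0.2981 = 38.1336 − 34.5796 = 3.5540

£3.55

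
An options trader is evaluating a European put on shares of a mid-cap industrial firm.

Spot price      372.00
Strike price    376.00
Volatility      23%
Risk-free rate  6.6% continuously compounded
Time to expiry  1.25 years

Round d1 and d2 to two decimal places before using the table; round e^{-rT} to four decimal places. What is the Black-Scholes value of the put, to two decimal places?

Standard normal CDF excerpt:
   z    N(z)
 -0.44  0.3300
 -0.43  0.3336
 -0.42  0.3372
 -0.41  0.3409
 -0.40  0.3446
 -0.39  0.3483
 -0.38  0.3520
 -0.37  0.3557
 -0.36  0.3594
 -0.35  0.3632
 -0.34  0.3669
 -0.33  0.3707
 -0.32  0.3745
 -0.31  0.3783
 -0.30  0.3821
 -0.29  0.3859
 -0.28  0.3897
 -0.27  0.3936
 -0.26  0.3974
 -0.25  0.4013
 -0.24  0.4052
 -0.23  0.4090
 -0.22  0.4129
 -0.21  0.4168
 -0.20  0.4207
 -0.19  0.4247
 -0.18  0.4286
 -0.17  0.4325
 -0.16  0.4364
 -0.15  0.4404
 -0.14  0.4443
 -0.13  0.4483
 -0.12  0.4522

σ√T = 0.23·√1.25 = 0.2571
d₁ = [ln(372/376) + (0.066 + ½·0.23²)·1.25] / (σ√T) = (-0.0107 + 0.1156) / 0.2571 = 0.4078 ⇒ 0.41
d₂ = 0.4078 − 0.2571 = 0.1507 ⇒ 0.15
exp(−rT) = exp(−0.066·1.25) = 0.9208
P = 376·0.9208·N(-0.15) − 372·N(-0.41) = 376·0.9208·0.4404 − 372·0.3409 = 152.4756 − 126.8148 = 25.6608

25.66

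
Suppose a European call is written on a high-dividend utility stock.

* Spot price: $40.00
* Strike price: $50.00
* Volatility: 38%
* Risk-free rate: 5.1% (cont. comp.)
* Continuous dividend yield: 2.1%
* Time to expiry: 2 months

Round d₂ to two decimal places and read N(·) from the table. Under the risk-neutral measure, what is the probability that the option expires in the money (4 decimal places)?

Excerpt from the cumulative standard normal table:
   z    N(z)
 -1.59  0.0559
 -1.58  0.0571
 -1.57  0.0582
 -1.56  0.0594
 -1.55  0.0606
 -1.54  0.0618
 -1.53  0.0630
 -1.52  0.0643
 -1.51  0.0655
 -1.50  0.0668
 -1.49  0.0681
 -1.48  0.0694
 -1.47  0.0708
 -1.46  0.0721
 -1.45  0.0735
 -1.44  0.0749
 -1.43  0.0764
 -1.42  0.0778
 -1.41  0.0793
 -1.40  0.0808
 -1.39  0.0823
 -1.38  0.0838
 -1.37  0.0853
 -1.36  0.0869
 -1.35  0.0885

0.0694

σ√T = 0.38 × 0.4082 = 0.1551
d₁ = [ln(40/50) + (0.051 − 0.021 + 0.38²/2)·0.1667] / 0.1551 = [-0.2231 + 0.0170] / 0.1551 = -1.3286 which rounds to -1.33
d₂ = d₁ − σ√T = -1.3286 − 0.1551 = -1.4837 which rounds to -1.48
Risk-neutral Pr[S_T > K] = N(d₂) = N(-1.48) = 0.0694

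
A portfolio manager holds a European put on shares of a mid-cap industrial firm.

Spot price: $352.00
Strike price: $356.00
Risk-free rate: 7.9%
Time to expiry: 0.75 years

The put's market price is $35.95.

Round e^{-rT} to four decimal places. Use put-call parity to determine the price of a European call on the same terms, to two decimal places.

exp(−rT) = exp(−0.079·0.75) = 0.9425
Put-call parity: C − P = S − K·e^(−rT) = 352 − 356·0.9425 = 352 − 335.5300 = 16.4700
C = P + (C − P) = 35.95 + (16.4700) = 52.4200

$52.42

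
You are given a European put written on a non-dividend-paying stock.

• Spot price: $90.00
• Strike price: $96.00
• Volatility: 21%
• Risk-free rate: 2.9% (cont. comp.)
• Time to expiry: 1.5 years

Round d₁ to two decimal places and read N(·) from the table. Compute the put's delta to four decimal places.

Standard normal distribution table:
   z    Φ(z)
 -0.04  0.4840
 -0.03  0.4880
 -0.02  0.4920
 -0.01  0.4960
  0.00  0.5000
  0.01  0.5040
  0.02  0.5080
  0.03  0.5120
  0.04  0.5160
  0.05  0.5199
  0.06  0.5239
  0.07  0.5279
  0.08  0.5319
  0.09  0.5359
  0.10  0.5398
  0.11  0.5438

-0.4801

T = 1.5;  σ√T = 0.2572
d₁ = [ln(90/96) + (0.029 + 0.21²/2)·1.5] / 0.2572 = [-0.0645 + 0.0766] / 0.2572 = 0.0468 which rounds to 0.05
N(d₁) = N(0.05) = 0.5199
Δ_put = N(d₁) − 1 = 0.5199 − 1 = -0.4801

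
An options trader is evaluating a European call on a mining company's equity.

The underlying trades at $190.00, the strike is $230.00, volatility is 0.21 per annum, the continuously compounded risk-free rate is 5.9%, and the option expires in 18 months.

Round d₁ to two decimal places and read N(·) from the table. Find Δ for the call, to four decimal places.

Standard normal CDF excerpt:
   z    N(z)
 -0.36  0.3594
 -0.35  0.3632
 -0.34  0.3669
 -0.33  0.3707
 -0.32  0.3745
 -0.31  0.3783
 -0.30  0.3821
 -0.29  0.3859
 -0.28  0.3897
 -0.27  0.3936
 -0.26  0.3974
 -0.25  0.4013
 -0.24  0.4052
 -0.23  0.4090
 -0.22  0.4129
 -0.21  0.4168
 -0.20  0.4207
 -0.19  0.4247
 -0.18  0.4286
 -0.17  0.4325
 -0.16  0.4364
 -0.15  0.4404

0.3936

T = 1.5;  σ√T = 0.2572
d₁ = [ln(190/230) + (0.059 + 0.21²/2)·1.5] / 0.2572 = [-0.1911 + 0.1216] / 0.2572 = -0.2701 → -0.27
N(d₁) = N(-0.27) = 0.3936
Δ_call = N(d₁) = 0.3936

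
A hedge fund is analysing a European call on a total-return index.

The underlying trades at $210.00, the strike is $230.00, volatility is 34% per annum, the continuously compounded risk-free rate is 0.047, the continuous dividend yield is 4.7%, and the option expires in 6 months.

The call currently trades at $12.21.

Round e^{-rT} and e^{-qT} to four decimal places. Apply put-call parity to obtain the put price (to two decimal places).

$31.75

e^(−qT) = e^(−0.047·0.5) = 0.9768;  e^(−rT) = e^(−0.047·0.5) = 0.9768
Put-call parity: C − P = S·e^(−qT) − K·e^(−rT) = 210·0.9768 − 230·0.9768 = 205.1280 − 224.6640 = -19.5360
P = C − (C − P) = 12.21 − (-19.5360) = 31.7460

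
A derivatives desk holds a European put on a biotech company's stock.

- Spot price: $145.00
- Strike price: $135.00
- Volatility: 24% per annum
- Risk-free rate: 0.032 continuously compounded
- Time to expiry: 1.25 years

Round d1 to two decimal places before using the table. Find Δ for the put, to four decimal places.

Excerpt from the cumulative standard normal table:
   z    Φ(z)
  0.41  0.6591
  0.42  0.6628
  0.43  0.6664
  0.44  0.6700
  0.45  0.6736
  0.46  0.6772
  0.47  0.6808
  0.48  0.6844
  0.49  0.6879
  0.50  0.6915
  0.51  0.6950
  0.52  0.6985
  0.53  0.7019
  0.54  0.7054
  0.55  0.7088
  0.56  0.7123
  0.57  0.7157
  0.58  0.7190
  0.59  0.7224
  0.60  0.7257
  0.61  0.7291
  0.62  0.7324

σ√T = 0.24·√1.25 = 0.2683
ln(S/K) + (r + σ²/2)T = ln(145/135) + (0.032 + 0.24²/2)·1.25 = 0.0715 + 0.0760 = 0.1475
d₁ = 0.1475 / 0.2683 = 0.5495 → 0.55
N(d₁) = N(0.55) = 0.7088
Δ_put = N(d₁) − 1 = 0.7088 − 1 = -0.2912

-0.2912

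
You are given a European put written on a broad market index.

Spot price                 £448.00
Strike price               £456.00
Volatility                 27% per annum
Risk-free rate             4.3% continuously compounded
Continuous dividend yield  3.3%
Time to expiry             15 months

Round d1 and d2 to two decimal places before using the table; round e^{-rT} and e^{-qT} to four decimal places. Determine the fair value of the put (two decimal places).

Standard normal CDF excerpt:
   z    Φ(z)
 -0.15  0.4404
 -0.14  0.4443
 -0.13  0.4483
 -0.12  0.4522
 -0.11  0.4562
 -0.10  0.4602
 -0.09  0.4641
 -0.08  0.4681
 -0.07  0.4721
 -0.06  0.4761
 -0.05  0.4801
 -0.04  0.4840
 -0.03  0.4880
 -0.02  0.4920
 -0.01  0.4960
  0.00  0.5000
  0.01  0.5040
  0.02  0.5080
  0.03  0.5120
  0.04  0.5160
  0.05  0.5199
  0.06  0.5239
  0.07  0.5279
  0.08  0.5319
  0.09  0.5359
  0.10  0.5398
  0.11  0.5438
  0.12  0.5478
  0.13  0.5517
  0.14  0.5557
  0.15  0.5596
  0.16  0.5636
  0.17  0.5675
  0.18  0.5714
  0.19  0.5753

£52.52

σ√T = 0.27·√1.25 = 0.3019
ln(S/K) + (r − q + σ²/2)T = ln(448/456) + (0.043 − 0.033 + 0.27²/2)·1.25 = -0.0177 + 0.0581 = 0.0404
d₁ = 0.0404 / 0.3019 = 0.1337 which rounds to 0.13
d₂ = d₁ − σ√T = 0.1337 − 0.3019 = -0.1682 which rounds to -0.17
e^(−qT) = e^(−0.033·1.25) = 0.9596;  e^(−rT) = e^(−0.043·1.25) = 0.9477
N(−d₂) = N(0.17) = 0.5675;  N(−d₁) = N(-0.13) = 0.4483
P = 456·0.9477·0.5675 − 448·0.9596·0.4483 = 245.2458 − 192.7245 = 52.5213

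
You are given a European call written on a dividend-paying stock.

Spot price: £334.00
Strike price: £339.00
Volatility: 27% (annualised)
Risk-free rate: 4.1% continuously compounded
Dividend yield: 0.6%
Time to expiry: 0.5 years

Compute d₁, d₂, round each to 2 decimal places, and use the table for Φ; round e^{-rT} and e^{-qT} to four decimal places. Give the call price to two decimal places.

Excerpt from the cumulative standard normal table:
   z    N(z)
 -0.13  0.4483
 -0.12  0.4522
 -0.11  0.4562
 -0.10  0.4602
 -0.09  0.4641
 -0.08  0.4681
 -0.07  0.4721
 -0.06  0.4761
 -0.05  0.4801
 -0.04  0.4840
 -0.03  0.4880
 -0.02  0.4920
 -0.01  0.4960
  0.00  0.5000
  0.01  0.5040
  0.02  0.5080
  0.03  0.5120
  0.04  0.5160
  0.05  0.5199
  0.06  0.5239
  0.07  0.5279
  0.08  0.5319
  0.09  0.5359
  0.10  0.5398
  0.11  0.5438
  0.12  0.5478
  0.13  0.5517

σ√T = 0.27·√0.5 = 0.1909
ln(S/K) + (r − q + σ²/2)T = ln(334/339) + (0.041 − 0.006 + 0.27²/2)·0.5 = -0.0149 + 0.0357 = 0.0209
d₁ = 0.0209 / 0.1909 = 0.1093 ≈ 0.11
d₂ = d₁ − σ√T = 0.1093 − 0.1909 = -0.0816 ≈ -0.08
exp(−qT) = exp(−0.006·0.5) = 0.9970;  exp(−rT) = exp(−0.041·0.5) = 0.9797
N(d₁) = N(0.11) = 0.5438;  N(d₂) = N(-0.08) = 0.4681
C = 334·0.9970·0.5438 − 339·0.9797·0.4681 = 181.0843 − 155.4646 = 25.6197

£25.62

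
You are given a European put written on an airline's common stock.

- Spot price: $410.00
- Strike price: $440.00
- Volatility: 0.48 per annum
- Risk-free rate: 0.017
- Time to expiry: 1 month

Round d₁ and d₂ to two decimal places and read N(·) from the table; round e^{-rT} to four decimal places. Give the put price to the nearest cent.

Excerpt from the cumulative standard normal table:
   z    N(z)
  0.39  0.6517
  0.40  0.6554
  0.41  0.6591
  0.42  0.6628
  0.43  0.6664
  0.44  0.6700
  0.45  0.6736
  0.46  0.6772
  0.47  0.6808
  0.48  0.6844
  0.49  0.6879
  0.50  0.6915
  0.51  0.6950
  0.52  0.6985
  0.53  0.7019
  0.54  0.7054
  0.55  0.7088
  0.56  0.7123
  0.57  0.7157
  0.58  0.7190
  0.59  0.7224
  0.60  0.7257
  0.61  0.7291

$41.24

σ√T = 0.48·√0.08333 = 0.1386
d₁ = [ln(410/440) + (0.017 + ½·0.48²)·0.08333] / (σ√T) = (-0.0706 + 0.0110) / 0.1386 = -0.4301 ⇒ -0.43
d₂ = -0.4301 − 0.1386 = -0.5687 ⇒ -0.57
exp(−rT) = exp(−0.017·0.08333) = 0.9986
P = 440·0.9986·N(0.57) − 410·N(0.43) = 440·0.9986·0.7157 − 410·0.6664 = 314.4671 − 273.2240 = 41.2431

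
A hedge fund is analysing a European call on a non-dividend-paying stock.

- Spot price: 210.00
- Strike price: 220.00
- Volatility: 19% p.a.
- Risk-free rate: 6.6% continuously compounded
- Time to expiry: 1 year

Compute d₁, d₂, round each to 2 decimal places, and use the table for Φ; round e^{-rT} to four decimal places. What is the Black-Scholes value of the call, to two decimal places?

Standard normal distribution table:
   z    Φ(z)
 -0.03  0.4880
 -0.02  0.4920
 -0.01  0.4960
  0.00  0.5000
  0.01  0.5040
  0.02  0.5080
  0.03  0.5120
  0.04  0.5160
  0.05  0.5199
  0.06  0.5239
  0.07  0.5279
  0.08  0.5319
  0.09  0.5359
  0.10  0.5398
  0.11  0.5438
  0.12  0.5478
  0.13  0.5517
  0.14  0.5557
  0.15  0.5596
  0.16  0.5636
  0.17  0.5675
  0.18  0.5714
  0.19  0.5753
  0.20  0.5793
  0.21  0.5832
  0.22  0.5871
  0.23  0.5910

17.86

T = 1;  σ√T = 0.1900
d₁ = [ln(210/220) + (0.066 + 0.19²/2)·1] / 0.1900 = [-0.0465 + 0.0840] / 0.1900 = 0.1975 ⇒ 0.20
d₂ = d₁ − σ√T = 0.1975 − 0.1900 = 0.0075 ⇒ 0.01
exp(−rT) = exp(−0.066·1) = 0.9361
C = 210·N(0.20) − 220·0.9361·N(0.01) = 210·0.5793 − 220·0.9361·0.5040 = 121.6530 − 103.7948 = 17.8582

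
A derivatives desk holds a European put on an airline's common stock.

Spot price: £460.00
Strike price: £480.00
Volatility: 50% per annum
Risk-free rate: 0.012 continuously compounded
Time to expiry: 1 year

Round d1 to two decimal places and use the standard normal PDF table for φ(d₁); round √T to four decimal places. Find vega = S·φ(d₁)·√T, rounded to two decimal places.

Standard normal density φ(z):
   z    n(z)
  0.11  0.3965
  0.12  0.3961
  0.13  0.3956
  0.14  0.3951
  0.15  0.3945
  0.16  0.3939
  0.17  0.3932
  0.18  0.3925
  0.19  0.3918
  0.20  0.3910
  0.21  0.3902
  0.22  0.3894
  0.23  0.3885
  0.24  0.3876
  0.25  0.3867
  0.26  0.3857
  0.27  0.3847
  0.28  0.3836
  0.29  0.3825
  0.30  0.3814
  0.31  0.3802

180.23

σ√T = 0.5·√1 = 0.5000
ln(S/K) + (r + σ²/2)T = ln(460/480) + (0.012 + 0.5²/2)·1 = -0.0426 + 0.1370 = 0.0944
d₁ = 0.0944 / 0.5000 = 0.1889 → 0.19
√T = √1 = 1.0000
φ(d₁) = φ(0.19) = 0.3918
vega = S·φ(d₁)·√T = 460·0.3918·1.0000 = 180.2280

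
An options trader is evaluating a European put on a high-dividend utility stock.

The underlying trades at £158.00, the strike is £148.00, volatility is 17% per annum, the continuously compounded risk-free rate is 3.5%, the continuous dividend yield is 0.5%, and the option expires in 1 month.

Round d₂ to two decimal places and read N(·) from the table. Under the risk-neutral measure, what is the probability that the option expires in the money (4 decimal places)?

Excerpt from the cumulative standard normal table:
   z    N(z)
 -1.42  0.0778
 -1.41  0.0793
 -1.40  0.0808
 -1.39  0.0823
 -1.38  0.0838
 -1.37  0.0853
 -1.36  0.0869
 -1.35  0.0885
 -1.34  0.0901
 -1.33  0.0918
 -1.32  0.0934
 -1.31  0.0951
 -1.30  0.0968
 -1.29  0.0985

0.0869

T = 0.08333;  σ√T = 0.0491
d₁ = [ln(158/148) + (0.035 − 0.005 + 0.17²/2)·0.08333] / 0.0491 = [0.0654 + 0.0037] / 0.0491 = 1.4078 → 1.41
d₂ = d₁ − σ√T = 1.4078 − 0.0491 = 1.3587 → 1.36
Pr(exercise) under Q = N(−d₂) = N(-1.36) = 0.0869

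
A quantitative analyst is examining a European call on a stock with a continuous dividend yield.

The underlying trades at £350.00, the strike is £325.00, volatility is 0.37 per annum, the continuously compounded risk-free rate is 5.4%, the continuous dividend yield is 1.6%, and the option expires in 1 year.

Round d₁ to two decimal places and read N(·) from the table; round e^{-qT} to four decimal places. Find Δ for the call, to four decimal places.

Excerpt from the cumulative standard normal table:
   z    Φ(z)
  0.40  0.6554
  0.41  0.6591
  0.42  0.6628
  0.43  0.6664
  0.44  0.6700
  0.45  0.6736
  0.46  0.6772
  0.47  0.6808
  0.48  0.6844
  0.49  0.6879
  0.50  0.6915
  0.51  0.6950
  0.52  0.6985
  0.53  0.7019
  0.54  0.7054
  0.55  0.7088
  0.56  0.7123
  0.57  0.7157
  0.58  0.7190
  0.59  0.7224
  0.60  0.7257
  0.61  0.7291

0.6770

σ√T = 0.37·√1 = 0.3700
d₁ = [ln(350/325) + (0.054 − 0.016 + 0.37²/2)·1] / 0.3700 = [0.0741 + 0.1064] / 0.3700 = 0.4880 ≈ 0.49
N(d₁) = N(0.49) = 0.6879
Δ_call = exp(−qT)·N(d₁) = 0.9841·0.6879 = 0.6770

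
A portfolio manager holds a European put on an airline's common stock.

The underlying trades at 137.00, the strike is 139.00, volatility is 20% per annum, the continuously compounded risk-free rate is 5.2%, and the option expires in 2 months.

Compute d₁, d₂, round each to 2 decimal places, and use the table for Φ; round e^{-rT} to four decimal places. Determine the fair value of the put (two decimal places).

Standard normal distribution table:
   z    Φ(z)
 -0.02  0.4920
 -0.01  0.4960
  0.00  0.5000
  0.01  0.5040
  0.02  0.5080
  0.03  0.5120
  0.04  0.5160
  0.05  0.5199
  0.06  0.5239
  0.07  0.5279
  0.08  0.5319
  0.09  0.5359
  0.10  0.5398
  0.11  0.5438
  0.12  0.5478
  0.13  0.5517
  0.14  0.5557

4.79

T = 0.1667;  σ√T = 0.0816
d₁ = [ln(137/139) + (0.052 + 0.2²/2)·0.1667] / 0.0816 = [-0.0145 + 0.0120] / 0.0816 = -0.0305 which rounds to -0.03
d₂ = d₁ − σ√T = -0.0305 − 0.0816 = -0.1122 which rounds to -0.11
exp(−rT) = exp(−0.052·0.1667) = 0.9914
N(−d₂) = N(0.11) = 0.5438;  N(−d₁) = N(0.03) = 0.5120
P = 139·0.9914·0.5438 − 137·0.5120 = 74.9381 − 70.1440 = 4.7941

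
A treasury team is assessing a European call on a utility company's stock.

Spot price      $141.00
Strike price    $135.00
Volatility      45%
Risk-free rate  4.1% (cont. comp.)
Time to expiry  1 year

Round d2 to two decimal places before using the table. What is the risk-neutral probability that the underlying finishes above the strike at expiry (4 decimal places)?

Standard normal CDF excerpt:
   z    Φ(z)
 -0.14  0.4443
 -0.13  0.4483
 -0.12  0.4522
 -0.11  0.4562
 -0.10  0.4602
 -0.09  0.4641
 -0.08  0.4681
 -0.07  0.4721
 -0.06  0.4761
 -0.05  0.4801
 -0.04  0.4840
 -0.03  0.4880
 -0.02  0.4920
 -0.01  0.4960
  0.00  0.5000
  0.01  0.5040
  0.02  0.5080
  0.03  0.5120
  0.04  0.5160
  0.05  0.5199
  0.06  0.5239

σ√T = 0.45·√1 = 0.4500
d₁ = [ln(141/135) + (0.041 + 0.45²/2)·1] / 0.4500 = [0.0435 + 0.1423] / 0.4500 = 0.4127 which rounds to 0.41
d₂ = d₁ − σ√T = 0.4127 − 0.4500 = -0.0373 which rounds to -0.04
Risk-neutral Pr[S_T > K] = N(d₂) = N(-0.04) = 0.4840

0.4840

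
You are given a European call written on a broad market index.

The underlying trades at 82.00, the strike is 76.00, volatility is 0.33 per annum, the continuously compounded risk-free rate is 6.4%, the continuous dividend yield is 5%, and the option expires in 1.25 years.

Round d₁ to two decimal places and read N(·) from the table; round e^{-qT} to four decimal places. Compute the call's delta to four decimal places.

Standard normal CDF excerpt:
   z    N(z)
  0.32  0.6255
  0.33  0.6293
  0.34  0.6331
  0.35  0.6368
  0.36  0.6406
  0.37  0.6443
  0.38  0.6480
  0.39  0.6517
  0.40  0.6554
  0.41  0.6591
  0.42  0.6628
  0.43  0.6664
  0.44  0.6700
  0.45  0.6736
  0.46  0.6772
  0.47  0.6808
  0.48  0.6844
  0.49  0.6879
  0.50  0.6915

σ√T = 0.33·√1.25 = 0.3690
ln(S/K) + (r − q + σ²/2)T = ln(82/76) + (0.064 − 0.05 + 0.33²/2)·1.25 = 0.0760 + 0.0856 = 0.1615
d₁ = 0.1615 / 0.3690 = 0.4379 which rounds to 0.44
N(d₁) = N(0.44) = 0.6700
Δ_call = exp(−qT)·N(d₁) = 0.9394·0.6700 = 0.6294

0.6294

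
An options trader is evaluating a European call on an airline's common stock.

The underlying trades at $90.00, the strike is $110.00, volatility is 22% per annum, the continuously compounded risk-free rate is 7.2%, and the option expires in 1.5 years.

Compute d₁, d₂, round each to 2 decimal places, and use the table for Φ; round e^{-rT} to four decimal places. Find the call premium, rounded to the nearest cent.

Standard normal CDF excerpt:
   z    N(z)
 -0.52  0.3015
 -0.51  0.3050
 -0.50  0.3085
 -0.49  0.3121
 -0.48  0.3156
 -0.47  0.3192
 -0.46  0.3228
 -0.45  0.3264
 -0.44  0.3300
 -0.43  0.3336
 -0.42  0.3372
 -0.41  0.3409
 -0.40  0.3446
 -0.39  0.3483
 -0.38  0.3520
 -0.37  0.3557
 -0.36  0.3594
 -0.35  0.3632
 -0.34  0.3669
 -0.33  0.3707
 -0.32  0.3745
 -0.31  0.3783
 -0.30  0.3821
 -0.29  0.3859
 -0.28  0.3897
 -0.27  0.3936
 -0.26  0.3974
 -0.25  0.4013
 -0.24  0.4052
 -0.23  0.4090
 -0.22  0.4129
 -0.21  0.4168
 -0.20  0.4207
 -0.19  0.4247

T = 1.5;  σ√T = 0.2694
d₁ = [ln(90/110) + (0.072 + 0.22²/2)·1.5] / 0.2694 = [-0.2007 + 0.1443] / 0.2694 = -0.2092 ≈ -0.21
d₂ = d₁ − σ√T = -0.2092 − 0.2694 = -0.4787 ≈ -0.48
e^(−rT) = e^(−0.072·1.5) = 0.8976
N(d₁) = N(-0.21) = 0.4168;  N(d₂) = N(-0.48) = 0.3156
C = 90·0.4168 − 110·0.8976·0.3156 = 37.5120 − 31.1611 = 6.3509

$6.35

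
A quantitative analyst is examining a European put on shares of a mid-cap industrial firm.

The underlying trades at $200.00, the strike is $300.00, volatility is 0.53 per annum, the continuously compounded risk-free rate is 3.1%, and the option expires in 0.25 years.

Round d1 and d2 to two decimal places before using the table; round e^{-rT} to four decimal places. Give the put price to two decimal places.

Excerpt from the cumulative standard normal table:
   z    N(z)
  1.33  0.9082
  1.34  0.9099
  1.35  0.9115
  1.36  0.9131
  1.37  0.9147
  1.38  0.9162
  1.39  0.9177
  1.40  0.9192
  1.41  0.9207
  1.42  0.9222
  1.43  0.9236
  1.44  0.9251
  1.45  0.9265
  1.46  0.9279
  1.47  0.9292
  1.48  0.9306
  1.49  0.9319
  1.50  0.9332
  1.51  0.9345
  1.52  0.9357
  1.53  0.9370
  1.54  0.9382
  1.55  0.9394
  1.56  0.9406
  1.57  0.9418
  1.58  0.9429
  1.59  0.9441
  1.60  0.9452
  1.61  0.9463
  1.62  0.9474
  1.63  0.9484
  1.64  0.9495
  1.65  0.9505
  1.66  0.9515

T = 0.25;  σ√T = 0.2650
d₁ = [ln(200/300) + (0.031 + 0.53²/2)·0.25] / 0.2650 = [-0.4055 + 0.0429] / 0.2650 = -1.3683 → -1.37
d₂ = d₁ − σ√T = -1.3683 − 0.2650 = -1.6333 → -1.63
exp(−rT) = exp(−0.031·0.25) = 0.9923
N(−d₂) = N(1.63) = 0.9484;  N(−d₁) = N(1.37) = 0.9147
P = 300·0.9923·0.9484 − 200·0.9147 = 282.3292 − 182.9400 = 99.3892

$99.39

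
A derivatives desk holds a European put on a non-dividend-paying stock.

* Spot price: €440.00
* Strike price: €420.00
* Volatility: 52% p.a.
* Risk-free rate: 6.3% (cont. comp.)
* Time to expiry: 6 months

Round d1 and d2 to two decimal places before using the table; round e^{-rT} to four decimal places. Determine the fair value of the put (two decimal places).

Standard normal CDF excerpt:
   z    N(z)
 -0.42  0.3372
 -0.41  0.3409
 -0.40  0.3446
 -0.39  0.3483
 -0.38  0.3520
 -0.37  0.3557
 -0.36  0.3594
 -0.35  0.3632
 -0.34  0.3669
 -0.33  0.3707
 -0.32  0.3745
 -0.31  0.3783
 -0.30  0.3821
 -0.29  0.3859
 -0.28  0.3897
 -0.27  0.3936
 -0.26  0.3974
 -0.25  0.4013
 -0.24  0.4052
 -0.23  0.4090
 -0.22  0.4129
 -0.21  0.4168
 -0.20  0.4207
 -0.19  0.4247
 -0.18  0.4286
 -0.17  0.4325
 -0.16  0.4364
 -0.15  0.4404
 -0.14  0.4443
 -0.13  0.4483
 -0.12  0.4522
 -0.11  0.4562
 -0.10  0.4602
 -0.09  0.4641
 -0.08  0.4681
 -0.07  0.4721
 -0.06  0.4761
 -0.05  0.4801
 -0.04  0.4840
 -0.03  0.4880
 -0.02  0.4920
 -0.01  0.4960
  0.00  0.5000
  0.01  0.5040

σ√T = 0.52·√0.5 = 0.3677
d₁ = [ln(440/420) + (0.063 + ½·0.52²)·0.5] / (σ√T) = (0.0465 + 0.0991) / 0.3677 = 0.3960 → 0.40
d₂ = 0.3960 − 0.3677 = 0.0283 → 0.03
exp(−rT) = exp(−0.063·0.5) = 0.9690
N(−d₂) = N(-0.03) = 0.4880;  N(−d₁) = N(-0.40) = 0.3446
P = 420·0.9690·0.4880 − 440·0.3446 = 198.6062 − 151.6240 = 46.9822

€46.98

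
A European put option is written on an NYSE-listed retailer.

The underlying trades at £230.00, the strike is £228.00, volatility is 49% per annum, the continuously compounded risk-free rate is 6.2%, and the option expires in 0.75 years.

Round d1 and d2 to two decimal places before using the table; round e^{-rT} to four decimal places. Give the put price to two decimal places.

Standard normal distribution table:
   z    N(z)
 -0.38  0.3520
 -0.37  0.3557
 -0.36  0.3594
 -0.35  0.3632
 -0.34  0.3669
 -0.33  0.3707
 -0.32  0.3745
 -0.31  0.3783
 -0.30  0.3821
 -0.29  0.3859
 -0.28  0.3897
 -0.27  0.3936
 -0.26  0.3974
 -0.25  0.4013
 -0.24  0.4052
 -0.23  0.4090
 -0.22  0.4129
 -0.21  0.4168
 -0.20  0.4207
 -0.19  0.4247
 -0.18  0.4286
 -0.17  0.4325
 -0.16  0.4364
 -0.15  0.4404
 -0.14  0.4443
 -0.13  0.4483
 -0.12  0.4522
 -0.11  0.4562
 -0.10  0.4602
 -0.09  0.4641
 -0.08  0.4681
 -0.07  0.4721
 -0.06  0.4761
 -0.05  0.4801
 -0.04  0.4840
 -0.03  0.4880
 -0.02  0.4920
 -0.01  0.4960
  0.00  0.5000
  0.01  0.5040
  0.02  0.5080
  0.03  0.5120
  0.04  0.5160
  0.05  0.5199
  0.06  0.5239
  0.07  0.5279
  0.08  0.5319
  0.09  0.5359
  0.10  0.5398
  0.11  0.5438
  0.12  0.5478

σ√T = 0.49·√0.75 = 0.4244
d₁ = [ln(230/228) + (0.062 + ½·0.49²)·0.75] / (σ√T) = (0.0087 + 0.1365) / 0.4244 = 0.3423 → 0.34
d₂ = 0.3423 − 0.4244 = -0.0820 → -0.08
e^(−rT) = e^(−0.062·0.75) = 0.9546
P = 228·0.9546·N(0.08) − 230·N(-0.34) = 228·0.9546·0.5319 − 230·0.3669 = 115.7674 − 84.3870 = 31.3804

£31.38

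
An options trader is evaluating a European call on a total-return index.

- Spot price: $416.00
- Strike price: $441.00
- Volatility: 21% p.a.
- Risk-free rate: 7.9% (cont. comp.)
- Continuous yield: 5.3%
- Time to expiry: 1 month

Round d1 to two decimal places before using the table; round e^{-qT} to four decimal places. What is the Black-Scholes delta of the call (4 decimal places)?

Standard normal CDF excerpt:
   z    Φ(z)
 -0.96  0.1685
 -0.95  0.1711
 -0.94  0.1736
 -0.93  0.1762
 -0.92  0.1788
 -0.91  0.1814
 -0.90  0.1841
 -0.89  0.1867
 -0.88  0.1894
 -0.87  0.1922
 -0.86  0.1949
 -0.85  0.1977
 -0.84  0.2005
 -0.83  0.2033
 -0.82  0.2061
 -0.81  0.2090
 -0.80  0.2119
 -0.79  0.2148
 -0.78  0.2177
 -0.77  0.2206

0.1833

σ√T = 0.21 × 0.2887 = 0.0606
d₁ = [ln(416/441) + (0.079 − 0.053 + 0.21²/2)·0.08333] / 0.0606 = [-0.0584 + 0.0040] / 0.0606 = -0.8966 ⇒ -0.90
N(d₁) = N(-0.90) = 0.1841
Δ_call = exp(−qT)·N(d₁) = 0.9956·0.1841 = 0.1833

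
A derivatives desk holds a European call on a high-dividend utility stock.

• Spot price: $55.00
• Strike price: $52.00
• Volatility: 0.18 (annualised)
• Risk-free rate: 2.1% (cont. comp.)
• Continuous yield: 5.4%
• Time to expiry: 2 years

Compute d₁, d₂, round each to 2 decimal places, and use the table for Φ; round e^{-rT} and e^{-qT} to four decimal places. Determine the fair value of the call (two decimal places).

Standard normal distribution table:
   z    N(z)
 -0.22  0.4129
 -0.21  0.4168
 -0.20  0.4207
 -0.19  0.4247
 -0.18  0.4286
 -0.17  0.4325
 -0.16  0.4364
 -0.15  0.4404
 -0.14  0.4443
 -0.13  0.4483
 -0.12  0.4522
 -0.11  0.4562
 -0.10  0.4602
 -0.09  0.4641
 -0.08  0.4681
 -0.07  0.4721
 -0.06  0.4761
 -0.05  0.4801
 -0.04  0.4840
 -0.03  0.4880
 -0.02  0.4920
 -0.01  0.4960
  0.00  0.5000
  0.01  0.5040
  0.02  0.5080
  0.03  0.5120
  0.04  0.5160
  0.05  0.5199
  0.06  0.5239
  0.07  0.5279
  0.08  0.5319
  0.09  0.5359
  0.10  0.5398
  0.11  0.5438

T = 2;  σ√T = 0.2546
d₁ = [ln(55/52) + (0.021 − 0.054 + ½·0.18²)·2] / (σ√T) = (0.0561 − 0.0336) / 0.2546 = 0.0883 → 0.09
d₂ = 0.0883 − 0.2546 = -0.1662 → -0.17
e^(−qT) = e^(−0.054·2) = 0.8976;  e^(−rT) = e^(−0.021·2) = 0.9589
N(d₁) = N(0.09) = 0.5359;  N(d₂) = N(-0.17) = 0.4325
C = 55·0.8976·0.5359 − 52·0.9589·0.4325 = 26.4563 − 21.5657 = 4.8907

$4.89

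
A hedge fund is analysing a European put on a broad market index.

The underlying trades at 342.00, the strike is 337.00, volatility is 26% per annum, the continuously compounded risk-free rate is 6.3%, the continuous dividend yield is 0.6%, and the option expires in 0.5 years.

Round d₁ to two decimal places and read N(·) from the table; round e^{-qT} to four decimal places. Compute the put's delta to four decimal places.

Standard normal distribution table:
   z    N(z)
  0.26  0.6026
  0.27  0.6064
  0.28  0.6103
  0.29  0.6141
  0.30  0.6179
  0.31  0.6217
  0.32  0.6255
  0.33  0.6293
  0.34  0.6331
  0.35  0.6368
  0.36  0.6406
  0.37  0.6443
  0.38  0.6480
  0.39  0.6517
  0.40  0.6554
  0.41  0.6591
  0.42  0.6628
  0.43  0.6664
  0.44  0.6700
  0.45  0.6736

-0.3696

σ√T = 0.26 × 0.7071 = 0.1838
ln(S/K) + (r − q + σ²/2)T = ln(342/337) + (0.063 − 0.006 + 0.26²/2)·0.5 = 0.0147 + 0.0454 = 0.0601
d₁ = 0.0601 / 0.1838 = 0.3271 → 0.33
N(d₁) = N(0.33) = 0.6293
Δ_put = e^(−qT)·(N(d₁) − 1) = 0.9970·(0.6293 − 1) = -0.3696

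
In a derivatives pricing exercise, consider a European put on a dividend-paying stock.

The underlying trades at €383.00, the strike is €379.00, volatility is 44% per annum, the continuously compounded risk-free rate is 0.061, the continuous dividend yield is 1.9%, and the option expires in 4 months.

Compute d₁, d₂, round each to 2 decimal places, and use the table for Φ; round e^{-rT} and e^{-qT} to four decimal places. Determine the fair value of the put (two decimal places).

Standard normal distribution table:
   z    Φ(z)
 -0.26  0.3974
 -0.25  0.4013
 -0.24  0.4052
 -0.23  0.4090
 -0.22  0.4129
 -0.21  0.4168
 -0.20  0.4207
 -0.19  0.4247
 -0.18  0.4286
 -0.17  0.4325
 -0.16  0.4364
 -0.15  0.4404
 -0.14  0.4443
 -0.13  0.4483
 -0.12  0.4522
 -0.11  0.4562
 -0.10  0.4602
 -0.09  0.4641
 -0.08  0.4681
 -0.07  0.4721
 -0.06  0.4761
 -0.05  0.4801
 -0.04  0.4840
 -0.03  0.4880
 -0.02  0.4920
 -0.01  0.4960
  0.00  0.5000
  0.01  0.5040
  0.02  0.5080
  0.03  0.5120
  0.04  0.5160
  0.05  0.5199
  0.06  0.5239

T = 0.3333;  σ√T = 0.2540
d₁ = [ln(383/379) + (0.061 − 0.019 + 0.44²/2)·0.3333] / 0.2540 = [0.0105 + 0.0463] / 0.2540 = 0.2235 ≈ 0.22
d₂ = d₁ − σ√T = 0.2235 − 0.2540 = -0.0306 ≈ -0.03
exp(−qT) = exp(−0.019·0.3333) = 0.9937;  exp(−rT) = exp(−0.061·0.3333) = 0.9799
P = 379·0.9799·N(0.03) − 383·0.9937·N(-0.22) = 379·0.9799·0.5120 − 383·0.9937·0.4129 = 190.1476 − 157.1444 = 33.0032

€33.00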